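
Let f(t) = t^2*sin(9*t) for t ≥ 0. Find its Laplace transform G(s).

L{sin(9t)} = 9/(s^2 + 81).
Then apply L{t^2·g(t)} = (-1)^2 d^2/ds^2[H(s)] with H(s) = 9/(s^2 + 81):
differentiating 2 times and applying the sign gives 54*(s^2 - 27)/(s^2 + 81)^3.

G(s) = 54*(s^2 - 27)/(s^2 + 81)^3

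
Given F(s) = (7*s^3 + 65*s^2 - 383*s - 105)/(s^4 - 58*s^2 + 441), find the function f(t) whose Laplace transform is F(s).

Factor the denominator: s^4 - 58*s^2 + 441 = (s - 7)*(s - 3)*(s + 3)*(s + 7).
Partial fraction decomposition gives [2/(s - 3)] + [6/(s + 3)] + [-6/(s + 7)] + [5/(s - 7)].
Invert each term: 2/(s - 3) ↔ 2e^(3t); 6/(s + 3) ↔ 6e^(-3t); -6/(s + 7) ↔ -6e^(-7t); 5/(s - 7) ↔ 5e^(7t).

f(t) = 5*exp(7*t) + 2*exp(3*t) + 6*exp(-3*t) - 6*exp(-7*t)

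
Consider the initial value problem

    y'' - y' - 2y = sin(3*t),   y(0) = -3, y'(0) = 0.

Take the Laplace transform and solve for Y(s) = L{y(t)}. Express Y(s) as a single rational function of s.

Transform both sides with L{·}.
Using L{y''} = s^2 Y - s·y(0) - y'(0) and L{y'} = sY - y(0), with y(0) = -3, y'(0) = 0, the left side becomes (s^2 - s - 2)Y - (-3*s + 3).
The right side is L{sin(3*t)} = 3/(s^2 + 9).
So (s^2 - s - 2)Y = 3/(s^2 + 9) + (-3*s + 3).
Isolate Y and clear denominators.

Y(s) = (-3*s^3 + 3*s^2 - 27*s + 30)/(s^4 - s^3 + 7*s^2 - 9*s - 18)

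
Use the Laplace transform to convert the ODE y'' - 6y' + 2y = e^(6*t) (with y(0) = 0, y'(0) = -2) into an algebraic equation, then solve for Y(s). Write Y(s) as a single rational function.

Y(s) = (-2*s + 13)/(s^3 - 12*s^2 + 38*s - 12)

Take the Laplace transform of both sides.
The derivative rules (L{y''} = s^2 Y - s·y(0) - y'(0) and L{y'} = sY - y(0), with y(0) = 0, y'(0) = -2) turn the left side into (s^2 - 6*s + 2)Y - (-2).
The right side is L{e^(6*t)} = 1/(s - 6).
So (s^2 - 6*s + 2)Y = 1/(s - 6) + (-2).
Solve for Y(s) and write it as one ratio of polynomials.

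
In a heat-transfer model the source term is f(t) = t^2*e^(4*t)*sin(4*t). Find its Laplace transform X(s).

X(s) = 8*(3*s^2 - 24*s + 32)/(s^2 - 8*s + 32)^3

L{sin(4t)} = 4/(s^2 + 16).
Multiplying by e^(4t) shifts s → s - 4, so L{e^(4*t)*sin(4*t)} = 4/((s - 4)^2 + 16).
Then apply L{t^2·g(t)} = (-1)^2 d^2/ds^2[G(s)] with G(s) = 4/((s - 4)^2 + 16):
differentiating 2 times and applying the sign gives 8*(3*s^2 - 24*s + 32)/(s^2 - 8*s + 32)^3.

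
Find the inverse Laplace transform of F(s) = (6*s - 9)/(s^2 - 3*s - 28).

3*exp(7*t) + 3*exp(-4*t)

Factor the denominator: s^2 - 3*s - 28 = (s - 7)*(s + 4).
Partial fraction decomposition gives [3/(s + 4)] + [3/(s - 7)].
Invert each term: 3/(s + 4) ↔ 3e^(-4t); 3/(s - 7) ↔ 3e^(7t).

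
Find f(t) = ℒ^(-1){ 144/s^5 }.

f(t) = 6*t^4

Since L{t^4} = 4!/s^5 = 24/s^5, the inverse is t^4, scaled by 6.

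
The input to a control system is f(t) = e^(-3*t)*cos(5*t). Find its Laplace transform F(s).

L{cos(5t)} = s/(s^2 + 25).
By the first shifting theorem, multiplying by e^(-3t) replaces s with s + 3.

F(s) = (s + 3)/((s + 3)^2 + 25)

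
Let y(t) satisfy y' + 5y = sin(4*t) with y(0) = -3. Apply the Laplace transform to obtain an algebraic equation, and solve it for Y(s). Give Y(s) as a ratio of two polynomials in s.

Take the Laplace transform of both sides.
The derivative rules (L{y'} = sY - y(0) = sY - (-3)) turn the left side into (s + 5)Y - (-3).
The right side is L{sin(4*t)} = 4/(s^2 + 16).
So (s + 5)Y = 4/(s^2 + 16) + (-3).
Divide through and combine into a single rational function.

Y(s) = (-3*s^2 - 44)/(s^3 + 5*s^2 + 16*s + 80)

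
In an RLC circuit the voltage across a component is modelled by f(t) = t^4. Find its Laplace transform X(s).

X(s) = 24/s^5

L{t^4} = 4!/s^5 = 24/s^5.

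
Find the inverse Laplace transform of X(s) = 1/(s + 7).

exp(-7*t)

Since L{e^(-7t)} = 1/(s + 7), the inverse is e^(-7*t).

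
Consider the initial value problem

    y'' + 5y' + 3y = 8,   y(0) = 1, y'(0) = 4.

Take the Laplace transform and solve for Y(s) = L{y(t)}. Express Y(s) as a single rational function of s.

Apply the Laplace transform to the equation.
The derivative rules (L{y''} = s^2 Y - s·y(0) - y'(0) and L{y'} = sY - y(0), with y(0) = 1, y'(0) = 4) turn the left side into (s^2 + 5*s + 3)Y - (s + 9).
The right side is L{8} = 8/s.
So (s^2 + 5*s + 3)Y = 8/s + (s + 9).
Isolate Y and clear denominators.

Y(s) = (s^2 + 9*s + 8)/(s^3 + 5*s^2 + 3*s)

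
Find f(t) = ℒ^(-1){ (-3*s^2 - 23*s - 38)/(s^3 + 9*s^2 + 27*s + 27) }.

Factor the denominator: s^3 + 9*s^2 + 27*s + 27 = (s + 3)^3.
Partial fraction decomposition gives [-3/(s + 3)] + [-5/(s + 3)^2] + [4/(s + 3)^3].
Invert each term: -3/(s + 3) ↔ -3e^(-3t); -5/(s + 3)^2 ↔ -5t·e^(-3t); 4/(s + 3)^3 ↔ (2)t^2·e^(-3t).

f(t) = 2*t^2*exp(-3*t) - 5*t*exp(-3*t) - 3*exp(-3*t)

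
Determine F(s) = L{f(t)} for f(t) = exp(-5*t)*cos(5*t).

F(s) = (s + 5)/((s + 5)^2 + 25)

L{cos(5t)} = s/(s^2 + 25).
By the first shifting theorem, multiplying by e^(-5t) replaces s with s + 5.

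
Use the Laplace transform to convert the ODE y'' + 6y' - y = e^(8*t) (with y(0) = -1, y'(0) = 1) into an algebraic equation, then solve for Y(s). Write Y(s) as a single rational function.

Transform both sides with L{·}.
Using L{y''} = s^2 Y - s·y(0) - y'(0) and L{y'} = sY - y(0), with y(0) = -1, y'(0) = 1, the left side becomes (s^2 + 6*s - 1)Y - (-s - 5).
The right side is L{e^(8*t)} = 1/(s - 8).
So (s^2 + 6*s - 1)Y = 1/(s - 8) + (-s - 5).
Isolate Y and clear denominators.

Y(s) = (-s^2 + 3*s + 41)/(s^3 - 2*s^2 - 49*s + 8)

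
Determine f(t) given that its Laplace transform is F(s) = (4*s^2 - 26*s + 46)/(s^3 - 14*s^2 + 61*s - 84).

Factor the denominator: s^3 - 14*s^2 + 61*s - 84 = (s - 7)*(s - 4)*(s - 3).
Partial fraction decomposition gives [-2/(s - 4)] + [5/(s - 7)] + [1/(s - 3)].
Invert each term: -2/(s - 4) ↔ -2e^(4t); 5/(s - 7) ↔ 5e^(7t); 1/(s - 3) ↔ e^(3t).

f(t) = 5*exp(7*t) - 2*exp(4*t) + exp(3*t)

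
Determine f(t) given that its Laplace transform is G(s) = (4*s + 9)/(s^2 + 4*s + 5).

f(t) = exp(-2*t)*sin(t) + 4*exp(-2*t)*cos(t)

Complete the square in the denominator: s^2 + 4*s + 5 = (s + 2)^2 + 1^2.
Split the numerator to match: 4*s + 9 = 4·(s + 2) + 1·1.
Invert each term: 4·(s + 2)/((s + 2)^2 + 1) ↔ 4e^(-2t)cos(t); 1·1/((s + 2)^2 + 1) ↔ e^(-2t)sin(t).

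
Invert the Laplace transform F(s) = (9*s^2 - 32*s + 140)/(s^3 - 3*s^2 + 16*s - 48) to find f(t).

Factor the denominator: s^3 - 3*s^2 + 16*s - 48 = (s - 3)*(s^2 + 16).
Partial fraction decomposition gives [5/(s - 3)] + [4*s/(s^2 + 16)] + [-20/(s^2 + 16)].
Invert each term: 5/(s - 3) ↔ 5e^(3t); 4·s/(s^2 + 16) ↔ 4cos(4t); -5·4/(s^2 + 16) ↔ -5sin(4t).

f(t) = 5*exp(3*t) - 5*sin(4*t) + 4*cos(4*t)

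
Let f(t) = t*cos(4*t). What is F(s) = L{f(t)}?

L{cos(4t)} = s/(s^2 + 16).
Then apply L{t·g(t)} = -d/ds[G(s)] with G(s) = s/(s^2 + 16):
differentiating 1 time and applying the sign gives (s - 4)*(s + 4)/(s^2 + 16)^2.

F(s) = (s - 4)*(s + 4)/(s^2 + 16)^2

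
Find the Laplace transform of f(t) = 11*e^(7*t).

11/(s - 7)

L{11} = 11/s.
By the first shifting theorem, multiplying by e^(7t) replaces s with s - 7.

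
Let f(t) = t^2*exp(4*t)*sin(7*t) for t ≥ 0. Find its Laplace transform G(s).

L{sin(7t)} = 7/(s^2 + 49).
Multiplying by e^(4t) shifts s → s - 4, so L{exp(4*t)*sin(7*t)} = 7/((s - 4)^2 + 49).
Then apply L{t^2·g(t)} = (-1)^2 d^2/ds^2[H(s)] with H(s) = 7/((s - 4)^2 + 49):
differentiating 2 times and applying the sign gives 14*(3*s^2 - 24*s - 1)/(s^2 - 8*s + 65)^3.

G(s) = 14*(3*s^2 - 24*s - 1)/(s^2 - 8*s + 65)^3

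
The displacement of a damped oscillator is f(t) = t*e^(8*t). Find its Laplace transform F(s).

L{e^(8t)} = 1/(s - 8).
Then apply L{t·g(t)} = -d/ds[G(s)] with G(s) = 1/(s - 8):
differentiating 1 time and applying the sign gives (s - 8)^(-2).

F(s) = (s - 8)^(-2)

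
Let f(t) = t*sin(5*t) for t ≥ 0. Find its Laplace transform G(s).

L{sin(5t)} = 5/(s^2 + 25).
Then apply L{t·g(t)} = -d/ds[H(s)] with H(s) = 5/(s^2 + 25):
differentiating 1 time and applying the sign gives 10*s/(s^2 + 25)^2.

G(s) = 10*s/(s^2 + 25)^2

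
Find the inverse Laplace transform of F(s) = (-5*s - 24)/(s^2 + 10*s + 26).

exp(-5*t)*sin(t) - 5*exp(-5*t)*cos(t)

Complete the square in the denominator: s^2 + 10*s + 26 = (s + 5)^2 + 1^2.
Split the numerator to match: -5*s - 24 = -5·(s + 5) + 1·1.
Invert each term: -5·(s + 5)/((s + 5)^2 + 1) ↔ -5e^(-5t)cos(t); 1·1/((s + 5)^2 + 1) ↔ e^(-5t)sin(t).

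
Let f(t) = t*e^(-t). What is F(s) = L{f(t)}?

F(s) = (s + 1)^(-2)

L{t} = 1!/s^2 = 1/s^2.
By the first shifting theorem, multiplying by e^(-t) replaces s with s + 1.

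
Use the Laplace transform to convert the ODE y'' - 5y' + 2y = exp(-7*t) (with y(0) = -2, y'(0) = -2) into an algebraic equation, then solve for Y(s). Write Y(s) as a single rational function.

Apply the Laplace transform to the equation.
The derivative rules (L{y''} = s^2 Y - s·y(0) - y'(0) and L{y'} = sY - y(0), with y(0) = -2, y'(0) = -2) turn the left side into (s^2 - 5*s + 2)Y - (-2*s + 8).
The right side is L{exp(-7*t)} = 1/(s + 7).
So (s^2 - 5*s + 2)Y = 1/(s + 7) + (-2*s + 8).
Solve for Y(s) and write it as one ratio of polynomials.

Y(s) = (-2*s^2 - 6*s + 57)/(s^3 + 2*s^2 - 33*s + 14)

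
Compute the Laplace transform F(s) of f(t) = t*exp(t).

F(s) = (s - 1)^(-2)

L{t} = 1!/s^2 = 1/s^2.
By the first shifting theorem, multiplying by e^(t) replaces s with s - 1.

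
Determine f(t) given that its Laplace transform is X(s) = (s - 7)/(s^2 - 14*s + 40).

f(t) = exp(7*t)*cosh(3*t)

Rewrite the denominator: s^2 - 14*s + 40 = (s - 7)^2 - 9.
The form in (s - 7) signals a first-shifting-theorem factor e^(7t).
Since L{cosh(3t)} = s/(s^2 - 9), the inverse is exp(7*t)*cosh(3*t).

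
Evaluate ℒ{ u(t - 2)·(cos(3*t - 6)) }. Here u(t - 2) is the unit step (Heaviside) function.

s*exp(-2*s)/(s^2 + 9)

By the second shifting theorem, L{u(t - c)·g(t - c)} = e^(-cs)·G(s) with c = 2 and G(s) = L{g(t)}.
L{cos(3t)} = s/(s^2 + 9).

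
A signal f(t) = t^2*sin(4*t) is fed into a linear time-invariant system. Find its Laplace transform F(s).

L{sin(4t)} = 4/(s^2 + 16).
Then apply L{t^2·g(t)} = (-1)^2 d^2/ds^2[G(s)] with G(s) = 4/(s^2 + 16):
differentiating 2 times and applying the sign gives 8*(3*s^2 - 16)/(s^2 + 16)^3.

F(s) = 8*(3*s^2 - 16)/(s^2 + 16)^3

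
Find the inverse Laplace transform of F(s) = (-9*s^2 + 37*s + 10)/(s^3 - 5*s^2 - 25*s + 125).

Factor the denominator: s^3 - 5*s^2 - 25*s + 125 = (s - 5)^2*(s + 5).
Partial fraction decomposition gives [-5/(s - 5)] + [-3/(s - 5)^2] + [-4/(s + 5)].
Invert each term: -5/(s - 5) ↔ -5e^(5t); -3/(s - 5)^2 ↔ -3t·e^(5t); -4/(s + 5) ↔ -4e^(-5t).

-3*t*exp(5*t) - 5*exp(5*t) - 4*exp(-5*t)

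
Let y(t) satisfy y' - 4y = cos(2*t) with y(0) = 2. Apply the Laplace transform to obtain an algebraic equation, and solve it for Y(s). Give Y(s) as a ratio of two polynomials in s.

Y(s) = (2*s^2 + s + 8)/(s^3 - 4*s^2 + 4*s - 16)

Take the Laplace transform of both sides.
Using L{y'} = sY - y(0) = sY - 2, the left side becomes (s - 4)Y - (2).
The right side is L{cos(2*t)} = s/(s^2 + 4).
So (s - 4)Y = s/(s^2 + 4) + (2).
Solve for Y(s) and write it as one ratio of polynomials.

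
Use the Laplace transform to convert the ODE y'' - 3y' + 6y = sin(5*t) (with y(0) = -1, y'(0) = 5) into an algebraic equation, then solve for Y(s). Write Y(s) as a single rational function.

Y(s) = (-s^3 + 8*s^2 - 25*s + 205)/(s^4 - 3*s^3 + 31*s^2 - 75*s + 150)

Take the Laplace transform of both sides.
Using L{y''} = s^2 Y - s·y(0) - y'(0) and L{y'} = sY - y(0), with y(0) = -1, y'(0) = 5, the left side becomes (s^2 - 3*s + 6)Y - (-s + 8).
The right side is L{sin(5*t)} = 5/(s^2 + 25).
So (s^2 - 3*s + 6)Y = 5/(s^2 + 25) + (-s + 8).
Solve for Y(s) and write it as one ratio of polynomials.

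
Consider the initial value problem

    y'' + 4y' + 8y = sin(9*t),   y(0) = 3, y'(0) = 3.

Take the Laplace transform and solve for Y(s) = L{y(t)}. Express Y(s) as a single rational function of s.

Transform both sides with L{·}.
With L{y''} = s^2 Y - s·y(0) - y'(0) and L{y'} = sY - y(0), with y(0) = 3, y'(0) = 3: the LHS transforms to (s^2 + 4*s + 8)Y - (3*s + 15).
The right side is L{sin(9*t)} = 9/(s^2 + 81).
So (s^2 + 4*s + 8)Y = 9/(s^2 + 81) + (3*s + 15).
Divide through and combine into a single rational function.

Y(s) = (3*s^3 + 15*s^2 + 243*s + 1224)/(s^4 + 4*s^3 + 89*s^2 + 324*s + 648)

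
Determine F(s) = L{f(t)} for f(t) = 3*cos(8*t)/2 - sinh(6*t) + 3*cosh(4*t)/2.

F(s) = 3*s/(2*(s^2 + 64)) + 3*s/(2*(s^2 - 16)) - 6/(s^2 - 36)

Apply the Laplace transform termwise.
(-1)·[L{sinh(6t)} = 6/(s^2 - 36)]; (3/2)·[L{cos(8t)} = s/(s^2 + 64)]; (3/2)·[L{cosh(4t)} = s/(s^2 - 16)].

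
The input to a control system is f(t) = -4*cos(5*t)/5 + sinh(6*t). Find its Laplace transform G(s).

Apply the Laplace transform termwise.
L{sinh(6t)} = 6/(s^2 - 36); (-4/5)·[L{cos(5t)} = s/(s^2 + 25)].

G(s) = -4*s/(5*(s^2 + 25)) + 6/(s^2 - 36)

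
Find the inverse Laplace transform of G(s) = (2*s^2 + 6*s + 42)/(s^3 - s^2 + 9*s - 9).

5*exp(t) + sin(3*t) - 3*cos(3*t)

Factor the denominator: s^3 - s^2 + 9*s - 9 = (s - 1)*(s^2 + 9).
Partial fraction decomposition gives [5/(s - 1)] + [-3*s/(s^2 + 9)] + [3/(s^2 + 9)].
Invert each term: 5/(s - 1) ↔ 5e^(t); -3·s/(s^2 + 9) ↔ -3cos(3t); 1·3/(s^2 + 9) ↔ sin(3t).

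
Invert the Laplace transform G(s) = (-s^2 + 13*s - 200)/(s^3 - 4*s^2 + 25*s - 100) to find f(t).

Factor the denominator: s^3 - 4*s^2 + 25*s - 100 = (s - 4)*(s^2 + 25).
Partial fraction decomposition gives [-4/(s - 4)] + [3*s/(s^2 + 25)] + [25/(s^2 + 25)].
Invert each term: -4/(s - 4) ↔ -4e^(4t); 3·s/(s^2 + 25) ↔ 3cos(5t); 5·5/(s^2 + 25) ↔ 5sin(5t).

f(t) = -4*exp(4*t) + 5*sin(5*t) + 3*cos(5*t)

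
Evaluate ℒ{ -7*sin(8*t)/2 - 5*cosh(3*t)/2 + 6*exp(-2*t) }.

-5*s/(2*(s^2 - 9)) - 28/(s^2 + 64) + 6/(s + 2)

Apply the Laplace transform termwise.
(-7/2)·[L{sin(8t)} = 8/(s^2 + 64)]; (6)·[L{e^(-2t)} = 1/(s + 2)]; (-5/2)·[L{cosh(3t)} = s/(s^2 - 9)].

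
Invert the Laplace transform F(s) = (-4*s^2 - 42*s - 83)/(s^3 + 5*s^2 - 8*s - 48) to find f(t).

f(t) = -3*t*exp(-4*t) - 5*exp(3*t) + exp(-4*t)

Factor the denominator: s^3 + 5*s^2 - 8*s - 48 = (s - 3)*(s + 4)^2.
Partial fraction decomposition gives [1/(s + 4)] + [-3/(s + 4)^2] + [-5/(s - 3)].
Invert each term: 1/(s + 4) ↔ e^(-4t); -3/(s + 4)^2 ↔ -3t·e^(-4t); -5/(s - 3) ↔ -5e^(3t).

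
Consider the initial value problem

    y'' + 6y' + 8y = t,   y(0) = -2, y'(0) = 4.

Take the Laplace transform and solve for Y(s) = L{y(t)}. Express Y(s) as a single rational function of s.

Take the Laplace transform of both sides.
The derivative rules (L{y''} = s^2 Y - s·y(0) - y'(0) and L{y'} = sY - y(0), with y(0) = -2, y'(0) = 4) turn the left side into (s^2 + 6*s + 8)Y - (-2*s - 8).
The right side is L{t} = s^(-2).
So (s^2 + 6*s + 8)Y = s^(-2) + (-2*s - 8).
Isolate Y and clear denominators.

Y(s) = (-2*s^3 - 8*s^2 + 1)/(s^4 + 6*s^3 + 8*s^2)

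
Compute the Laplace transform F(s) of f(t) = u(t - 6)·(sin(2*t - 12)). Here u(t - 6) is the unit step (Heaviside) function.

F(s) = 2*exp(-6*s)/(s^2 + 4)

By the second shifting theorem, L{u(t - c)·g(t - c)} = e^(-cs)·G(s) with c = 6 and G(s) = L{g(t)}.
L{sin(2t)} = 2/(s^2 + 4).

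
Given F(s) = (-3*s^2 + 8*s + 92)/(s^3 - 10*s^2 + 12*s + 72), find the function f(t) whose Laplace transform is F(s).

Factor the denominator: s^3 - 10*s^2 + 12*s + 72 = (s - 6)^2*(s + 2).
Partial fraction decomposition gives [-4/(s - 6)] + [4/(s - 6)^2] + [1/(s + 2)].
Invert each term: -4/(s - 6) ↔ -4e^(6t); 4/(s - 6)^2 ↔ 4t·e^(6t); 1/(s + 2) ↔ e^(-2t).

f(t) = 4*t*exp(6*t) - 4*exp(6*t) + exp(-2*t)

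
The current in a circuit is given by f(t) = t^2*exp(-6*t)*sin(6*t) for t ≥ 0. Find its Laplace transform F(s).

L{sin(6t)} = 6/(s^2 + 36).
Multiplying by e^(-6t) shifts s → s + 6, so L{exp(-6*t)*sin(6*t)} = 6/((s + 6)^2 + 36).
Then apply L{t^2·g(t)} = (-1)^2 d^2/ds^2[G(s)] with G(s) = 6/((s + 6)^2 + 36):
differentiating 2 times and applying the sign gives 36*(s^2 + 12*s + 24)/(s^2 + 12*s + 72)^3.

F(s) = 36*(s^2 + 12*s + 24)/(s^2 + 12*s + 72)^3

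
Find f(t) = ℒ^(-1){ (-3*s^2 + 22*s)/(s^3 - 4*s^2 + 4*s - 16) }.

Factor the denominator: s^3 - 4*s^2 + 4*s - 16 = (s - 4)*(s^2 + 4).
Partial fraction decomposition gives [2/(s - 4)] + [-5*s/(s^2 + 4)] + [2/(s^2 + 4)].
Invert each term: 2/(s - 4) ↔ 2e^(4t); -5·s/(s^2 + 4) ↔ -5cos(2t); 1·2/(s^2 + 4) ↔ sin(2t).

f(t) = 2*exp(4*t) + sin(2*t) - 5*cos(2*t)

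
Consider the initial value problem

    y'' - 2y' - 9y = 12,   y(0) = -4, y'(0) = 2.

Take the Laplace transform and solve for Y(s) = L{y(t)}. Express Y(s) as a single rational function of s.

Y(s) = (-4*s^2 + 10*s + 12)/(s^3 - 2*s^2 - 9*s)

Transform both sides with L{·}.
The derivative rules (L{y''} = s^2 Y - s·y(0) - y'(0) and L{y'} = sY - y(0), with y(0) = -4, y'(0) = 2) turn the left side into (s^2 - 2*s - 9)Y - (-4*s + 10).
The right side is L{12} = 12/s.
So (s^2 - 2*s - 9)Y = 12/s + (-4*s + 10).
Divide through and combine into a single rational function.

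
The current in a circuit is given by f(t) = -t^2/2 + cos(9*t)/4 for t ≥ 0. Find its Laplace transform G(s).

G(s) = s/(4*(s^2 + 81)) - 1/s^3

Apply the Laplace transform termwise.
(-1/2)·[L{t^2} = 2!/s^3 = 2/s^3]; (1/4)·[L{cos(9t)} = s/(s^2 + 81)].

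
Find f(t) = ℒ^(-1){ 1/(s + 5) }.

Since L{e^(-5t)} = 1/(s + 5), the inverse is e^(-5*t).

f(t) = exp(-5*t)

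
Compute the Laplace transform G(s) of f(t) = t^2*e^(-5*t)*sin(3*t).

G(s) = 18*(s^2 + 10*s + 22)/(s^2 + 10*s + 34)^3

L{sin(3t)} = 3/(s^2 + 9).
Multiplying by e^(-5t) shifts s → s + 5, so L{e^(-5*t)*sin(3*t)} = 3/((s + 5)^2 + 9).
Then apply L{t^2·g(t)} = (-1)^2 d^2/ds^2[H(s)] with H(s) = 3/((s + 5)^2 + 9):
differentiating 2 times and applying the sign gives 18*(s^2 + 10*s + 22)/(s^2 + 10*s + 34)^3.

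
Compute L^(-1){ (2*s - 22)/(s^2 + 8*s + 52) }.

-5*exp(-4*t)*sin(6*t) + 2*exp(-4*t)*cos(6*t)

Complete the square in the denominator: s^2 + 8*s + 52 = (s + 4)^2 + 6^2.
Split the numerator to match: 2*s - 22 = 2·(s + 4) - 5·6.
Invert each term: 2·(s + 4)/((s + 4)^2 + 36) ↔ 2e^(-4t)cos(6t); -5·6/((s + 4)^2 + 36) ↔ -5e^(-4t)sin(6t).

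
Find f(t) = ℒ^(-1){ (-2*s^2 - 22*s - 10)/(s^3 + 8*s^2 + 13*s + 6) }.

Factor the denominator: s^3 + 8*s^2 + 13*s + 6 = (s + 1)^2*(s + 6).
Partial fraction decomposition gives [-4/(s + 1)] + [2/(s + 1)^2] + [2/(s + 6)].
Invert each term: -4/(s + 1) ↔ -4e^(-t); 2/(s + 1)^2 ↔ 2t·e^(-t); 2/(s + 6) ↔ 2e^(-6t).

f(t) = 2*t*exp(-t) - 4*exp(-t) + 2*exp(-6*t)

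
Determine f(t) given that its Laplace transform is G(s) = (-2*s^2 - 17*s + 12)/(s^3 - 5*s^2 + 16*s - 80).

f(t) = -3*exp(5*t) - 3*sin(4*t) + cos(4*t)

Factor the denominator: s^3 - 5*s^2 + 16*s - 80 = (s - 5)*(s^2 + 16).
Partial fraction decomposition gives [-3/(s - 5)] + [s/(s^2 + 16)] + [-12/(s^2 + 16)].
Invert each term: -3/(s - 5) ↔ -3e^(5t); 1·s/(s^2 + 16) ↔ cos(4t); -3·4/(s^2 + 16) ↔ -3sin(4t).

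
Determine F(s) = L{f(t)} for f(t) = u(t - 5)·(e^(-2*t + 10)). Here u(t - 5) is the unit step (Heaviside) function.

F(s) = exp(-5*s)/(s + 2)

By the second shifting theorem, L{u(t - c)·g(t - c)} = e^(-cs)·G(s) with c = 5 and G(s) = L{g(t)}.
L{e^(-2t)} = 1/(s + 2).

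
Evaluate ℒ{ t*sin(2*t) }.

4*s/(s^2 + 4)^2

L{sin(2t)} = 2/(s^2 + 4).
Then apply L{t·g(t)} = -d/ds[G(s)] with G(s) = 2/(s^2 + 4):
differentiating 1 time and applying the sign gives 4*s/(s^2 + 4)^2.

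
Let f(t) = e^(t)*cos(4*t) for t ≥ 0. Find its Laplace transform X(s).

X(s) = (s - 1)/((s - 1)^2 + 16)

L{cos(4t)} = s/(s^2 + 16).
By the first shifting theorem, multiplying by e^(t) replaces s with s - 1.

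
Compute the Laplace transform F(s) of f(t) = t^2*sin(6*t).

F(s) = 36*(s^2 - 12)/(s^2 + 36)^3

L{sin(6t)} = 6/(s^2 + 36).
Then apply L{t^2·g(t)} = (-1)^2 d^2/ds^2[G(s)] with G(s) = 6/(s^2 + 36):
differentiating 2 times and applying the sign gives 36*(s^2 - 12)/(s^2 + 36)^3.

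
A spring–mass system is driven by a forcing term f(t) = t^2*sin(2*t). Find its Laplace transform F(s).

L{sin(2t)} = 2/(s^2 + 4).
Then apply L{t^2·g(t)} = (-1)^2 d^2/ds^2[G(s)] with G(s) = 2/(s^2 + 4):
differentiating 2 times and applying the sign gives 4*(3*s^2 - 4)/(s^2 + 4)^3.

F(s) = 4*(3*s^2 - 4)/(s^2 + 4)^3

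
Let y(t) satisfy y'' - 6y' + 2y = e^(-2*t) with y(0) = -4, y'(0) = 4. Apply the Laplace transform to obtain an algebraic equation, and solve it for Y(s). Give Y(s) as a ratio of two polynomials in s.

Y(s) = (-4*s^2 + 20*s + 57)/(s^3 - 4*s^2 - 10*s + 4)

Apply the Laplace transform to the equation.
The derivative rules (L{y''} = s^2 Y - s·y(0) - y'(0) and L{y'} = sY - y(0), with y(0) = -4, y'(0) = 4) turn the left side into (s^2 - 6*s + 2)Y - (-4*s + 28).
The right side is L{e^(-2*t)} = 1/(s + 2).
So (s^2 - 6*s + 2)Y = 1/(s + 2) + (-4*s + 28).
Solve for Y(s) and write it as one ratio of polynomials.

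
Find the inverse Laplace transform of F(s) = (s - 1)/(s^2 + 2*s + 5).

Complete the square in the denominator: s^2 + 2*s + 5 = (s + 1)^2 + 2^2.
Split the numerator to match: s - 1 = 1·(s + 1) - 1·2.
Invert each term: 1·(s + 1)/((s + 1)^2 + 4) ↔ e^(-t)cos(2t); -1·2/((s + 1)^2 + 4) ↔ -e^(-t)sin(2t).

-exp(-t)*sin(2*t) + exp(-t)*cos(2*t)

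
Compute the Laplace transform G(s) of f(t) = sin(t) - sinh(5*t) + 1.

Apply the Laplace transform termwise.
(-1)·[L{sinh(5t)} = 5/(s^2 - 25)]; L{sin(t)} = 1/(s^2 + 1); L{1} = 1/s.

G(s) = 1/(s^2 + 1) - 5/(s^2 - 25) + 1/s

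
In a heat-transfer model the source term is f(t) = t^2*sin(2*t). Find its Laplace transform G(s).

G(s) = 4*(3*s^2 - 4)/(s^2 + 4)^3

L{sin(2t)} = 2/(s^2 + 4).
Then apply L{t^2·g(t)} = (-1)^2 d^2/ds^2[H(s)] with H(s) = 2/(s^2 + 4):
differentiating 2 times and applying the sign gives 4*(3*s^2 - 4)/(s^2 + 4)^3.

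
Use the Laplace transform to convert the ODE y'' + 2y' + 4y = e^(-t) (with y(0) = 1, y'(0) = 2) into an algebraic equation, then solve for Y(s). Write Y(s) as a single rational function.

Transform both sides with L{·}.
Using L{y''} = s^2 Y - s·y(0) - y'(0) and L{y'} = sY - y(0), with y(0) = 1, y'(0) = 2, the left side becomes (s^2 + 2*s + 4)Y - (s + 4).
The right side is L{e^(-t)} = 1/(s + 1).
So (s^2 + 2*s + 4)Y = 1/(s + 1) + (s + 4).
Divide through and combine into a single rational function.

Y(s) = (s^2 + 5*s + 5)/(s^3 + 3*s^2 + 6*s + 4)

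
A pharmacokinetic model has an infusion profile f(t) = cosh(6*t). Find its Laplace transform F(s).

F(s) = s/(s^2 - 36)

L{cosh(6t)} = s/(s^2 - 36).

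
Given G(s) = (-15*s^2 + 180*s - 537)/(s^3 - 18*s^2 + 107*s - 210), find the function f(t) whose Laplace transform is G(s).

Factor the denominator: s^3 - 18*s^2 + 107*s - 210 = (s - 7)*(s - 6)*(s - 5).
Partial fraction decomposition gives [-6/(s - 5)] + [-6/(s - 7)] + [-3/(s - 6)].
Invert each term: -6/(s - 5) ↔ -6e^(5t); -6/(s - 7) ↔ -6e^(7t); -3/(s - 6) ↔ -3e^(6t).

f(t) = -6*exp(7*t) - 3*exp(6*t) - 6*exp(5*t)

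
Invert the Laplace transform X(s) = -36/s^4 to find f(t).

Since L{t^3} = 3!/s^4 = 6/s^4, the inverse is t^3, scaled by -6.

f(t) = -6*t^3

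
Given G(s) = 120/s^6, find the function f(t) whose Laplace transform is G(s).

Since L{t^5} = 5!/s^6 = 120/s^6, the inverse is t^5.

f(t) = t^5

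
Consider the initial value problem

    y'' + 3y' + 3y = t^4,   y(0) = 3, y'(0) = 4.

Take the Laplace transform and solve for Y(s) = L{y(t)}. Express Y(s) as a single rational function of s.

Y(s) = (3*s^6 + 13*s^5 + 24)/(s^7 + 3*s^6 + 3*s^5)

Apply the Laplace transform to the equation.
Using L{y''} = s^2 Y - s·y(0) - y'(0) and L{y'} = sY - y(0), with y(0) = 3, y'(0) = 4, the left side becomes (s^2 + 3*s + 3)Y - (3*s + 13).
The right side is L{t^4} = 24/s^5.
So (s^2 + 3*s + 3)Y = 24/s^5 + (3*s + 13).
Solve for Y(s) and write it as one ratio of polynomials.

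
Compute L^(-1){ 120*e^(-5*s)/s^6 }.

The factor e^(-5s) signals a time shift by c = 5 (second shifting theorem).
L{t^5} = 5!/s^6 = 120/s^6, so L^-1{120/s^6} = t^5.
Hence the inverse is u(t - 5) times that function evaluated at t - 5.

Heaviside(t - 5)*((t - 5)^5)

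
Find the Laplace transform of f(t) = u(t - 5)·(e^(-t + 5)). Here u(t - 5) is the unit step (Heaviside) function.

exp(-5*s)/(s + 1)

By the second shifting theorem, L{u(t - c)·g(t - c)} = e^(-cs)·G(s) with c = 5 and G(s) = L{g(t)}.
L{e^(-t)} = 1/(s + 1).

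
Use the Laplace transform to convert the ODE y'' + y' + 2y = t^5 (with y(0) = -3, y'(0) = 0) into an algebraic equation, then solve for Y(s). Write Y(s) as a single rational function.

Transform both sides with L{·}.
Using L{y''} = s^2 Y - s·y(0) - y'(0) and L{y'} = sY - y(0), with y(0) = -3, y'(0) = 0, the left side becomes (s^2 + s + 2)Y - (-3*s - 3).
The right side is L{t^5} = 120/s^6.
So (s^2 + s + 2)Y = 120/s^6 + (-3*s - 3).
Solve for Y(s) and write it as one ratio of polynomials.

Y(s) = (-3*s^7 - 3*s^6 + 120)/(s^8 + s^7 + 2*s^6)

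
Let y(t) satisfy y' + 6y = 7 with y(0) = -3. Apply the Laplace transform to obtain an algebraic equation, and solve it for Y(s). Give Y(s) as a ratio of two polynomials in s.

Transform both sides with L{·}.
Using L{y'} = sY - y(0) = sY - (-3), the left side becomes (s + 6)Y - (-3).
The right side is L{7} = 7/s.
So (s + 6)Y = 7/s + (-3).
Solve for Y(s) and write it as one ratio of polynomials.

Y(s) = (-3*s + 7)/(s^2 + 6*s)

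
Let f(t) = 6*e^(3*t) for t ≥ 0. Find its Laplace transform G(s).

L{6} = 6/s.
By the first shifting theorem, multiplying by e^(3t) replaces s with s - 3.

G(s) = 6/(s - 3)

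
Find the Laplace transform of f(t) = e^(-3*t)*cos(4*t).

(s + 3)/((s + 3)^2 + 16)

L{cos(4t)} = s/(s^2 + 16).
By the first shifting theorem, multiplying by e^(-3t) replaces s with s + 3.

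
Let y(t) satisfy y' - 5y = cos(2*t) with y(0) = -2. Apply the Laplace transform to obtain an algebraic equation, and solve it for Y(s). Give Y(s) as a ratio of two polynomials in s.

Y(s) = (-2*s^2 + s - 8)/(s^3 - 5*s^2 + 4*s - 20)

Transform both sides with L{·}.
The derivative rules (L{y'} = sY - y(0) = sY - (-2)) turn the left side into (s - 5)Y - (-2).
The right side is L{cos(2*t)} = s/(s^2 + 4).
So (s - 5)Y = s/(s^2 + 4) + (-2).
Isolate Y and clear denominators.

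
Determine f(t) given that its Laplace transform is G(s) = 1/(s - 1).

f(t) = exp(t)

Since L{e^(t)} = 1/(s - 1), the inverse is e^(t).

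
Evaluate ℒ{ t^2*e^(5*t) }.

2/(s - 5)^3

L{e^(5t)} = 1/(s - 5).
Then apply L{t^2·g(t)} = (-1)^2 d^2/ds^2[G(s)] with G(s) = 1/(s - 5):
differentiating 2 times and applying the sign gives 2/(s - 5)^3.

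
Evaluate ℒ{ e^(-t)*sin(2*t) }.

2/((s + 1)^2 + 4)

L{sin(2t)} = 2/(s^2 + 4).
By the first shifting theorem, multiplying by e^(-t) replaces s with s + 1.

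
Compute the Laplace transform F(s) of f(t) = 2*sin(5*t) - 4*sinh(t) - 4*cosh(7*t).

F(s) = -4*s/(s^2 - 49) + 10/(s^2 + 25) - 4/(s^2 - 1)

The transform is linear, so treat each term independently.
(-4)·[L{sinh(t)} = 1/(s^2 - 1)]; (-4)·[L{cosh(7t)} = s/(s^2 - 49)]; (2)·[L{sin(5t)} = 5/(s^2 + 25)].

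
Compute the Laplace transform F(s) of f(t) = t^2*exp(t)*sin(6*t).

L{sin(6t)} = 6/(s^2 + 36).
Multiplying by e^(t) shifts s → s - 1, so L{exp(t)*sin(6*t)} = 6/((s - 1)^2 + 36).
Then apply L{t^2·g(t)} = (-1)^2 d^2/ds^2[G(s)] with G(s) = 6/((s - 1)^2 + 36):
differentiating 2 times and applying the sign gives 36*(s^2 - 2*s - 11)/(s^2 - 2*s + 37)^3.

F(s) = 36*(s^2 - 2*s - 11)/(s^2 - 2*s + 37)^3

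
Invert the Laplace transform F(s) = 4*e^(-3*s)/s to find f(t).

f(t) = Heaviside(t - 3)*(4)

The factor e^(-3s) signals a time shift by c = 3 (second shifting theorem).
L{4} = 4/s, so L^-1{4/s} = 4.
Hence the inverse is u(t - 3) times that function evaluated at t - 3.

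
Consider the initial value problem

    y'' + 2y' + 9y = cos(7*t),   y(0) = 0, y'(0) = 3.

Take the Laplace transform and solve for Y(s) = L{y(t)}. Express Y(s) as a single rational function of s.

Transform both sides with L{·}.
The derivative rules (L{y''} = s^2 Y - s·y(0) - y'(0) and L{y'} = sY - y(0), with y(0) = 0, y'(0) = 3) turn the left side into (s^2 + 2*s + 9)Y - (3).
The right side is L{cos(7*t)} = s/(s^2 + 49).
So (s^2 + 2*s + 9)Y = s/(s^2 + 49) + (3).
Divide through and combine into a single rational function.

Y(s) = (3*s^2 + s + 147)/(s^4 + 2*s^3 + 58*s^2 + 98*s + 441)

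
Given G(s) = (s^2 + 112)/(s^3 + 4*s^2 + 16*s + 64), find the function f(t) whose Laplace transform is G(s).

Factor the denominator: s^3 + 4*s^2 + 16*s + 64 = (s + 4)*(s^2 + 16).
Partial fraction decomposition gives [4/(s + 4)] + [-3*s/(s^2 + 16)] + [12/(s^2 + 16)].
Invert each term: 4/(s + 4) ↔ 4e^(-4t); -3·s/(s^2 + 16) ↔ -3cos(4t); 3·4/(s^2 + 16) ↔ 3sin(4t).

f(t) = 3*sin(4*t) - 3*cos(4*t) + 4*exp(-4*t)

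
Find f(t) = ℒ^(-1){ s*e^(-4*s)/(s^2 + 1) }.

f(t) = Heaviside(t - 4)*(cos(t - 4))

The factor e^(-4s) signals a time shift by c = 4 (second shifting theorem).
L{cos(t)} = s/(s^2 + 1), so L^-1{s/(s^2 + 1)} = cos(t).
Hence the inverse is u(t - 4) times that function evaluated at t - 4.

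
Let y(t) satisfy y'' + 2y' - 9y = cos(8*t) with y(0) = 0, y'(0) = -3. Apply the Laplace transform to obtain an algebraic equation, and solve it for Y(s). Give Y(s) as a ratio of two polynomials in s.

Apply the Laplace transform to the equation.
With L{y''} = s^2 Y - s·y(0) - y'(0) and L{y'} = sY - y(0), with y(0) = 0, y'(0) = -3: the LHS transforms to (s^2 + 2*s - 9)Y - (-3).
The right side is L{cos(8*t)} = s/(s^2 + 64).
So (s^2 + 2*s - 9)Y = s/(s^2 + 64) + (-3).
Isolate Y and clear denominators.

Y(s) = (-3*s^2 + s - 192)/(s^4 + 2*s^3 + 55*s^2 + 128*s - 576)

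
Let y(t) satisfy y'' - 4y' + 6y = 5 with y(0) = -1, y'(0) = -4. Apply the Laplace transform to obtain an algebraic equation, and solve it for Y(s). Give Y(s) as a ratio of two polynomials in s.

Take the Laplace transform of both sides.
The derivative rules (L{y''} = s^2 Y - s·y(0) - y'(0) and L{y'} = sY - y(0), with y(0) = -1, y'(0) = -4) turn the left side into (s^2 - 4*s + 6)Y - (-s).
The right side is L{5} = 5/s.
So (s^2 - 4*s + 6)Y = 5/s + (-s).
Solve for Y(s) and write it as one ratio of polynomials.

Y(s) = (-s^2 + 5)/(s^3 - 4*s^2 + 6*s)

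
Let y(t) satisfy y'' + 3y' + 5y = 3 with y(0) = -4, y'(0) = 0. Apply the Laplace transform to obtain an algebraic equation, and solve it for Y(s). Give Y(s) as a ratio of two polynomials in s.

Y(s) = (-4*s^2 - 12*s + 3)/(s^3 + 3*s^2 + 5*s)

Laplace-transform each side.
With L{y''} = s^2 Y - s·y(0) - y'(0) and L{y'} = sY - y(0), with y(0) = -4, y'(0) = 0: the LHS transforms to (s^2 + 3*s + 5)Y - (-4*s - 12).
The right side is L{3} = 3/s.
So (s^2 + 3*s + 5)Y = 3/s + (-4*s - 12).
Divide through and combine into a single rational function.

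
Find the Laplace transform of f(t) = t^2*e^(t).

L{t^2} = 2!/s^3 = 2/s^3.
By the first shifting theorem, multiplying by e^(t) replaces s with s - 1.

2/(s - 1)^3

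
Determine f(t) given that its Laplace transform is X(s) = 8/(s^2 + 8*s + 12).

Rewrite the denominator: s^2 + 8*s + 12 = (s + 4)^2 - 4.
The form in (s + 4) signals a first-shifting-theorem factor e^(-4t).
Since L{sinh(2t)} = 2/(s^2 - 4), the inverse is exp(-4*t)*sinh(2*t), scaled by 4.

f(t) = 4*exp(-4*t)*sinh(2*t)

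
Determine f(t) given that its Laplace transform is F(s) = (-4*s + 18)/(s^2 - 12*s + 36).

f(t) = -6*t*exp(6*t) - 4*exp(6*t)

Factor the denominator: s^2 - 12*s + 36 = (s - 6)^2.
Partial fraction decomposition gives [-4/(s - 6)] + [-6/(s - 6)^2].
Invert each term: -4/(s - 6) ↔ -4e^(6t); -6/(s - 6)^2 ↔ -6t·e^(6t).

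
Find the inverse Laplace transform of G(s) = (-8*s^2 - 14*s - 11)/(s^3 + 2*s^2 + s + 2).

Factor the denominator: s^3 + 2*s^2 + s + 2 = (s + 2)*(s^2 + 1).
Partial fraction decomposition gives [-3/(s + 2)] + [-5*s/(s^2 + 1)] + [-4/(s^2 + 1)].
Invert each term: -3/(s + 2) ↔ -3e^(-2t); -5·s/(s^2 + 1) ↔ -5cos(t); -4·1/(s^2 + 1) ↔ -4sin(t).

-4*sin(t) - 5*cos(t) - 3*exp(-2*t)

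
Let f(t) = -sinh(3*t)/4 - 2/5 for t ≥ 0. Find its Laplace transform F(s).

F(s) = -3/(4*(s^2 - 9)) - 2/(5*s)

The transform is linear, so treat each term independently.
L{-2/5} = (-2/5)/s; (-1/4)·[L{sinh(3t)} = 3/(s^2 - 9)].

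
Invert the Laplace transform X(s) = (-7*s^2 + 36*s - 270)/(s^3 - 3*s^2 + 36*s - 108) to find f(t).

Factor the denominator: s^3 - 3*s^2 + 36*s - 108 = (s - 3)*(s^2 + 36).
Partial fraction decomposition gives [-5/(s - 3)] + [-2*s/(s^2 + 36)] + [30/(s^2 + 36)].
Invert each term: -5/(s - 3) ↔ -5e^(3t); -2·s/(s^2 + 36) ↔ -2cos(6t); 5·6/(s^2 + 36) ↔ 5sin(6t).

f(t) = -5*exp(3*t) + 5*sin(6*t) - 2*cos(6*t)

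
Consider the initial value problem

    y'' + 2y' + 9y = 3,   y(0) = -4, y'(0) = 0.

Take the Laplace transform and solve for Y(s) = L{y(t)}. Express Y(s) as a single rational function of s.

Take the Laplace transform of both sides.
With L{y''} = s^2 Y - s·y(0) - y'(0) and L{y'} = sY - y(0), with y(0) = -4, y'(0) = 0: the LHS transforms to (s^2 + 2*s + 9)Y - (-4*s - 8).
The right side is L{3} = 3/s.
So (s^2 + 2*s + 9)Y = 3/s + (-4*s - 8).
Isolate Y and clear denominators.

Y(s) = (-4*s^2 - 8*s + 3)/(s^3 + 2*s^2 + 9*s)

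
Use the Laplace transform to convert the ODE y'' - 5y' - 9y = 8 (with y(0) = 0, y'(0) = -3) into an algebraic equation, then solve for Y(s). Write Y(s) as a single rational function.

Y(s) = (-3*s + 8)/(s^3 - 5*s^2 - 9*s)

Laplace-transform each side.
With L{y''} = s^2 Y - s·y(0) - y'(0) and L{y'} = sY - y(0), with y(0) = 0, y'(0) = -3: the LHS transforms to (s^2 - 5*s - 9)Y - (-3).
The right side is L{8} = 8/s.
So (s^2 - 5*s - 9)Y = 8/s + (-3).
Divide through and combine into a single rational function.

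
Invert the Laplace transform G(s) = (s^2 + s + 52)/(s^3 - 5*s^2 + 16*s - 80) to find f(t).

Factor the denominator: s^3 - 5*s^2 + 16*s - 80 = (s - 5)*(s^2 + 16).
Partial fraction decomposition gives [2/(s - 5)] + [-s/(s^2 + 16)] + [-4/(s^2 + 16)].
Invert each term: 2/(s - 5) ↔ 2e^(5t); -1·s/(s^2 + 16) ↔ -cos(4t); -1·4/(s^2 + 16) ↔ -sin(4t).

f(t) = 2*exp(5*t) - sin(4*t) - cos(4*t)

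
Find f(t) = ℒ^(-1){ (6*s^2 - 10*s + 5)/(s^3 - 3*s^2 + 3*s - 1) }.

f(t) = t^2*exp(t)/2 + 2*t*exp(t) + 6*exp(t)

Factor the denominator: s^3 - 3*s^2 + 3*s - 1 = (s - 1)^3.
Partial fraction decomposition gives [6/(s - 1)] + [2/(s - 1)^2] + [(s - 1)^(-3)].
Invert each term: 6/(s - 1) ↔ 6e^(t); 2/(s - 1)^2 ↔ 2t·e^(t); 1/(s - 1)^3 ↔ (1/2)t^2·e^(t).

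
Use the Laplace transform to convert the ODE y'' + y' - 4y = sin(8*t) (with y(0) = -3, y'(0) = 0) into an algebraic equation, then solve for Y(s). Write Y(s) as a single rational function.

Transform both sides with L{·}.
The derivative rules (L{y''} = s^2 Y - s·y(0) - y'(0) and L{y'} = sY - y(0), with y(0) = -3, y'(0) = 0) turn the left side into (s^2 + s - 4)Y - (-3*s - 3).
The right side is L{sin(8*t)} = 8/(s^2 + 64).
So (s^2 + s - 4)Y = 8/(s^2 + 64) + (-3*s - 3).
Solve for Y(s) and write it as one ratio of polynomials.

Y(s) = (-3*s^3 - 3*s^2 - 192*s - 184)/(s^4 + s^3 + 60*s^2 + 64*s - 256)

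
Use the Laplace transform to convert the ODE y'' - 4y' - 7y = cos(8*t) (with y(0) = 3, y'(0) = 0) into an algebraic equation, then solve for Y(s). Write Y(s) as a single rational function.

Take the Laplace transform of both sides.
Using L{y''} = s^2 Y - s·y(0) - y'(0) and L{y'} = sY - y(0), with y(0) = 3, y'(0) = 0, the left side becomes (s^2 - 4*s - 7)Y - (3*s - 12).
The right side is L{cos(8*t)} = s/(s^2 + 64).
So (s^2 - 4*s - 7)Y = s/(s^2 + 64) + (3*s - 12).
Solve for Y(s) and write it as one ratio of polynomials.

Y(s) = (3*s^3 - 12*s^2 + 193*s - 768)/(s^4 - 4*s^3 + 57*s^2 - 256*s - 448)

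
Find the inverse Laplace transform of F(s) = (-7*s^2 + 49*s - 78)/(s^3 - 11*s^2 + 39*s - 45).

Factor the denominator: s^3 - 11*s^2 + 39*s - 45 = (s - 5)*(s - 3)^2.
Partial fraction decomposition gives [-5/(s - 3)] + [-3/(s - 3)^2] + [-2/(s - 5)].
Invert each term: -5/(s - 3) ↔ -5e^(3t); -3/(s - 3)^2 ↔ -3t·e^(3t); -2/(s - 5) ↔ -2e^(5t).

-3*t*exp(3*t) - 2*exp(5*t) - 5*exp(3*t)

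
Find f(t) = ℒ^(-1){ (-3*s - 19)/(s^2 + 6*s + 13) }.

f(t) = -5*exp(-3*t)*sin(2*t) - 3*exp(-3*t)*cos(2*t)

Complete the square in the denominator: s^2 + 6*s + 13 = (s + 3)^2 + 2^2.
Split the numerator to match: -3*s - 19 = -3·(s + 3) - 5·2.
Invert each term: -3·(s + 3)/((s + 3)^2 + 4) ↔ -3e^(-3t)cos(2t); -5·2/((s + 3)^2 + 4) ↔ -5e^(-3t)sin(2t).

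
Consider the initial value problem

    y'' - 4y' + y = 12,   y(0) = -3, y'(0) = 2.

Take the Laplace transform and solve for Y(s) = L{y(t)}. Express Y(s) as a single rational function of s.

Y(s) = (-3*s^2 + 14*s + 12)/(s^3 - 4*s^2 + s)

Apply the Laplace transform to the equation.
With L{y''} = s^2 Y - s·y(0) - y'(0) and L{y'} = sY - y(0), with y(0) = -3, y'(0) = 2: the LHS transforms to (s^2 - 4*s + 1)Y - (-3*s + 14).
The right side is L{12} = 12/s.
So (s^2 - 4*s + 1)Y = 12/s + (-3*s + 14).
Isolate Y and clear denominators.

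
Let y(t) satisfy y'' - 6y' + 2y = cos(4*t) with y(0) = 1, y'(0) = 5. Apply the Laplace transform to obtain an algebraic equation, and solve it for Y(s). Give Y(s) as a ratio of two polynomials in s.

Transform both sides with L{·}.
The derivative rules (L{y''} = s^2 Y - s·y(0) - y'(0) and L{y'} = sY - y(0), with y(0) = 1, y'(0) = 5) turn the left side into (s^2 - 6*s + 2)Y - (s - 1).
The right side is L{cos(4*t)} = s/(s^2 + 16).
So (s^2 - 6*s + 2)Y = s/(s^2 + 16) + (s - 1).
Isolate Y and clear denominators.

Y(s) = (s^3 - s^2 + 17*s - 16)/(s^4 - 6*s^3 + 18*s^2 - 96*s + 32)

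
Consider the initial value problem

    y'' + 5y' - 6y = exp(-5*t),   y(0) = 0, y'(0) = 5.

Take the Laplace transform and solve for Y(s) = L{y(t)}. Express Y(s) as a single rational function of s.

Transform both sides with L{·}.
Using L{y''} = s^2 Y - s·y(0) - y'(0) and L{y'} = sY - y(0), with y(0) = 0, y'(0) = 5, the left side becomes (s^2 + 5*s - 6)Y - (5).
The right side is L{exp(-5*t)} = 1/(s + 5).
So (s^2 + 5*s - 6)Y = 1/(s + 5) + (5).
Divide through and combine into a single rational function.

Y(s) = (5*s + 26)/(s^3 + 10*s^2 + 19*s - 30)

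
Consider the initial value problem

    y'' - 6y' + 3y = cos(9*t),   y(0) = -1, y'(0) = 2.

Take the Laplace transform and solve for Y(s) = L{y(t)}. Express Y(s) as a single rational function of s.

Apply the Laplace transform to the equation.
The derivative rules (L{y''} = s^2 Y - s·y(0) - y'(0) and L{y'} = sY - y(0), with y(0) = -1, y'(0) = 2) turn the left side into (s^2 - 6*s + 3)Y - (-s + 8).
The right side is L{cos(9*t)} = s/(s^2 + 81).
So (s^2 - 6*s + 3)Y = s/(s^2 + 81) + (-s + 8).
Solve for Y(s) and write it as one ratio of polynomials.

Y(s) = (-s^3 + 8*s^2 - 80*s + 648)/(s^4 - 6*s^3 + 84*s^2 - 486*s + 243)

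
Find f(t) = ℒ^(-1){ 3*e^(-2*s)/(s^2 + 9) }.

The factor e^(-2s) signals a time shift by c = 2 (second shifting theorem).
L{sin(3t)} = 3/(s^2 + 9), so L^-1{3/(s^2 + 9)} = sin(3*t).
Hence the inverse is u(t - 2) times that function evaluated at t - 2.

f(t) = Heaviside(t - 2)*(sin(3*t - 6))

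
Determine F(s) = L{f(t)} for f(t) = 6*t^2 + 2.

F(s) = 2/s + 12/s^3

The transform is linear, so treat each term independently.
L{2} = 2/s; (6)·[L{t^2} = 2!/s^3 = 2/s^3].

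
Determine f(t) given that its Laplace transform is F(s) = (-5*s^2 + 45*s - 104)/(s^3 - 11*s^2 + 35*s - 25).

f(t) = -t*exp(5*t) - exp(5*t) - 4*exp(t)

Factor the denominator: s^3 - 11*s^2 + 35*s - 25 = (s - 5)^2*(s - 1).
Partial fraction decomposition gives [-1/(s - 5)] + [-1/(s - 5)^2] + [-4/(s - 1)].
Invert each term: -1/(s - 5) ↔ -e^(5t); -1/(s - 5)^2 ↔ -t·e^(5t); -4/(s - 1) ↔ -4e^(t).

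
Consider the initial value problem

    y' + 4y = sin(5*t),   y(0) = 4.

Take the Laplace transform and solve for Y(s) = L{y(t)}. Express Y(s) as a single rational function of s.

Y(s) = (4*s^2 + 105)/(s^3 + 4*s^2 + 25*s + 100)

Apply the Laplace transform to the equation.
With L{y'} = sY - y(0) = sY - 4: the LHS transforms to (s + 4)Y - (4).
The right side is L{sin(5*t)} = 5/(s^2 + 25).
So (s + 4)Y = 5/(s^2 + 25) + (4).
Divide through and combine into a single rational function.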